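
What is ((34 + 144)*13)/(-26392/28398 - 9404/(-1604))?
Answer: 13175450886/28090253 ≈ 469.04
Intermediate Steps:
((34 + 144)*13)/(-26392/28398 - 9404/(-1604)) = (178*13)/(-26392*1/28398 - 9404*(-1/1604)) = 2314/(-13196/14199 + 2351/401) = 2314/(28090253/5693799) = 2314*(5693799/28090253) = 13175450886/28090253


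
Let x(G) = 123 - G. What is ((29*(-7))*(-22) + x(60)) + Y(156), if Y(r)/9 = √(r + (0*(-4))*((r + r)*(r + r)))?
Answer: 4529 + 18*√39 ≈ 4641.4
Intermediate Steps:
Y(r) = 9*√r (Y(r) = 9*√(r + (0*(-4))*((r + r)*(r + r))) = 9*√(r + 0*((2*r)*(2*r))) = 9*√(r + 0*(4*r²)) = 9*√(r + 0) = 9*√r)
((29*(-7))*(-22) + x(60)) + Y(156) = ((29*(-7))*(-22) + (123 - 1*60)) + 9*√156 = (-203*(-22) + (123 - 60)) + 9*(2*√39) = (4466 + 63) + 18*√39 = 4529 + 18*√39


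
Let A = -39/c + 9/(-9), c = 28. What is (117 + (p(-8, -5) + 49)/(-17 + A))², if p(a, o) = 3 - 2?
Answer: 3860261161/294849 ≈ 13092.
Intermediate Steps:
p(a, o) = 1
A = -67/28 (A = -39/28 + 9/(-9) = -39*1/28 + 9*(-⅑) = -39/28 - 1 = -67/28 ≈ -2.3929)
(117 + (p(-8, -5) + 49)/(-17 + A))² = (117 + (1 + 49)/(-17 - 67/28))² = (117 + 50/(-543/28))² = (117 + 50*(-28/543))² = (117 - 1400/543)² = (62131/543)² = 3860261161/294849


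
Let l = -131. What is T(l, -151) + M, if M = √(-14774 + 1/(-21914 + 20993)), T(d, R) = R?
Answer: -151 + I*√12531913455/921 ≈ -151.0 + 121.55*I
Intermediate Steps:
M = I*√12531913455/921 (M = √(-14774 + 1/(-921)) = √(-14774 - 1/921) = √(-13606855/921) = I*√12531913455/921 ≈ 121.55*I)
T(l, -151) + M = -151 + I*√12531913455/921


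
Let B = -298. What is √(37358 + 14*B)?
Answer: √33186 ≈ 182.17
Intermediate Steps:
√(37358 + 14*B) = √(37358 + 14*(-298)) = √(37358 - 4172) = √33186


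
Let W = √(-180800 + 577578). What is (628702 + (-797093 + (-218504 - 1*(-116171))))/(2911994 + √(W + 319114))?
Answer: -270724/(2911994 + √(319114 + √396778)) ≈ -0.092951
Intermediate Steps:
W = √396778 ≈ 629.90
(628702 + (-797093 + (-218504 - 1*(-116171))))/(2911994 + √(W + 319114)) = (628702 + (-797093 + (-218504 - 1*(-116171))))/(2911994 + √(√396778 + 319114)) = (628702 + (-797093 + (-218504 + 116171)))/(2911994 + √(319114 + √396778)) = (628702 + (-797093 - 102333))/(2911994 + √(319114 + √396778)) = (628702 - 899426)/(2911994 + √(319114 + √396778)) = -270724/(2911994 + √(319114 + √396778))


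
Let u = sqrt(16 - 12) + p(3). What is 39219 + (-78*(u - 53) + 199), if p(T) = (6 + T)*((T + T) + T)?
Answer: 37078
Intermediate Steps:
p(T) = 3*T*(6 + T) (p(T) = (6 + T)*(2*T + T) = (6 + T)*(3*T) = 3*T*(6 + T))
u = 83 (u = sqrt(16 - 12) + 3*3*(6 + 3) = sqrt(4) + 3*3*9 = 2 + 81 = 83)
39219 + (-78*(u - 53) + 199) = 39219 + (-78*(83 - 53) + 199) = 39219 + (-78*30 + 199) = 39219 + (-2340 + 199) = 39219 - 2141 = 37078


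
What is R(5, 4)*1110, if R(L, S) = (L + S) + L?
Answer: 15540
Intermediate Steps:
R(L, S) = S + 2*L
R(5, 4)*1110 = (4 + 2*5)*1110 = (4 + 10)*1110 = 14*1110 = 15540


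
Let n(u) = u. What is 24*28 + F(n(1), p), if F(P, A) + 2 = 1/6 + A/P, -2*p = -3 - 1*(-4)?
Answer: 2009/3 ≈ 669.67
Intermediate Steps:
p = -½ (p = -(-3 - 1*(-4))/2 = -(-3 + 4)/2 = -½*1 = -½ ≈ -0.50000)
F(P, A) = -11/6 + A/P (F(P, A) = -2 + (1/6 + A/P) = -2 + (1*(⅙) + A/P) = -2 + (⅙ + A/P) = -11/6 + A/P)
24*28 + F(n(1), p) = 24*28 + (-11/6 - ½/1) = 672 + (-11/6 - ½*1) = 672 + (-11/6 - ½) = 672 - 7/3 = 2009/3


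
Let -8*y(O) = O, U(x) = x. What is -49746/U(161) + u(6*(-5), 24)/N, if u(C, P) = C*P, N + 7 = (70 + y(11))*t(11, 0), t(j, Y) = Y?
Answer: -33186/161 ≈ -206.12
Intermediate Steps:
y(O) = -O/8
N = -7 (N = -7 + (70 - ⅛*11)*0 = -7 + (70 - 11/8)*0 = -7 + (549/8)*0 = -7 + 0 = -7)
-49746/U(161) + u(6*(-5), 24)/N = -49746/161 + ((6*(-5))*24)/(-7) = -49746*1/161 - 30*24*(-⅐) = -49746/161 - 720*(-⅐) = -49746/161 + 720/7 = -33186/161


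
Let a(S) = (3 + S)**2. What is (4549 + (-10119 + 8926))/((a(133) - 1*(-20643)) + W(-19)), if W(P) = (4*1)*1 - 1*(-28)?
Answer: 3356/39171 ≈ 0.085676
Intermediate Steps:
W(P) = 32 (W(P) = 4*1 + 28 = 4 + 28 = 32)
(4549 + (-10119 + 8926))/((a(133) - 1*(-20643)) + W(-19)) = (4549 + (-10119 + 8926))/(((3 + 133)**2 - 1*(-20643)) + 32) = (4549 - 1193)/((136**2 + 20643) + 32) = 3356/((18496 + 20643) + 32) = 3356/(39139 + 32) = 3356/39171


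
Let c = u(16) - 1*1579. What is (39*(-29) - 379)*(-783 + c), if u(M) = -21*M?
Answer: 4073980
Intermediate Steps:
c = -1915 (c = -21*16 - 1*1579 = -336 - 1579 = -1915)
(39*(-29) - 379)*(-783 + c) = (39*(-29) - 379)*(-783 - 1915) = (-1131 - 379)*(-2698) = -1510*(-2698) = 4073980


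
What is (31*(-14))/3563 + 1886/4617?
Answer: 673720/2350053 ≈ 0.28668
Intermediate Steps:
(31*(-14))/3563 + 1886/4617 = -434*1/3563 + 1886*(1/4617) = -62/509 + 1886/4617 = 673720/2350053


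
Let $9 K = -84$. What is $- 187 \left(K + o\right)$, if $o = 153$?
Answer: $- \frac{80597}{3} \approx -26866.0$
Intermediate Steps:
$K = - \frac{28}{3}$ ($K = \frac{1}{9} \left(-84\right) = - \frac{28}{3} \approx -9.3333$)
$- 187 \left(K + o\right) = - 187 \left(- \frac{28}{3} + 153\right) = \left(-187\right) \frac{431}{3} = - \frac{80597}{3}$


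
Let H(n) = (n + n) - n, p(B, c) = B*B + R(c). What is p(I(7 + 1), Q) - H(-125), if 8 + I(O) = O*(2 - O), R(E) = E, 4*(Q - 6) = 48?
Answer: 3279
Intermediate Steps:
Q = 18 (Q = 6 + (¼)*48 = 6 + 12 = 18)
I(O) = -8 + O*(2 - O)
p(B, c) = c + B² (p(B, c) = B*B + c = B² + c = c + B²)
H(n) = n (H(n) = 2*n - n = n)
p(I(7 + 1), Q) - H(-125) = (18 + (-8 - (7 + 1)² + 2*(7 + 1))²) - 1*(-125) = (18 + (-8 - 1*8² + 2*8)²) + 125 = (18 + (-8 - 1*64 + 16)²) + 125 = (18 + (-8 - 64 + 16)²) + 125 = (18 + (-56)²) + 125 = (18 + 3136) + 125 = 3154 + 125 = 3279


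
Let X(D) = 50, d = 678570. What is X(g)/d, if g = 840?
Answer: 5/67857 ≈ 7.3684e-5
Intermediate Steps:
X(g)/d = 50/678570 = 50*(1/678570) = 5/67857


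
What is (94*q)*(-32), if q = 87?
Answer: -261696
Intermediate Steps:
(94*q)*(-32) = (94*87)*(-32) = 8178*(-32) = -261696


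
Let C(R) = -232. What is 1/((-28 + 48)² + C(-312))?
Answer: 1/168 ≈ 0.0059524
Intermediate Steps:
1/((-28 + 48)² + C(-312)) = 1/((-28 + 48)² - 232) = 1/(20² - 232) = 1/(400 - 232) = 1/168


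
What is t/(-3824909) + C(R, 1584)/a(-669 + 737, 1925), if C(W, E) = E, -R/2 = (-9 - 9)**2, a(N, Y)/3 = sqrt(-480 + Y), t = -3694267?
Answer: 3694267/3824909 + 528*sqrt(5)/85 ≈ 14.856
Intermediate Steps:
a(N, Y) = 3*sqrt(-480 + Y)
R = -648 (R = -2*(-9 - 9)**2 = -2*(-18)**2 = -2*324 = -648)
t/(-3824909) + C(R, 1584)/a(-669 + 737, 1925) = -3694267/(-3824909) + 1584/((3*sqrt(-480 + 1925))) = -3694267*(-1/3824909) + 1584/((3*sqrt(1445))) = 3694267/3824909 + 1584/((3*(17*sqrt(5)))) = 3694267/3824909 + 1584/((51*sqrt(5))) = 3694267/3824909 + 1584*(sqrt(5)/255) = 3694267/3824909 + 528*sqrt(5)/85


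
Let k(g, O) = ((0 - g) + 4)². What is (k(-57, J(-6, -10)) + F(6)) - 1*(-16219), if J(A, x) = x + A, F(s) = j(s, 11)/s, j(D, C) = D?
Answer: 19941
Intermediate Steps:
F(s) = 1 (F(s) = s/s = 1)
J(A, x) = A + x
k(g, O) = (4 - g)² (k(g, O) = (-g + 4)² = (4 - g)²)
(k(-57, J(-6, -10)) + F(6)) - 1*(-16219) = ((-4 - 57)² + 1) - 1*(-16219) = ((-61)² + 1) + 16219 = (3721 + 1) + 16219 = 3722 + 16219 = 19941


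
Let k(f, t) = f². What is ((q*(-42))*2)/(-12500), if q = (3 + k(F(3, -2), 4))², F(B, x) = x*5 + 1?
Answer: 148176/3125 ≈ 47.416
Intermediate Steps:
F(B, x) = 1 + 5*x (F(B, x) = 5*x + 1 = 1 + 5*x)
q = 7056 (q = (3 + (1 + 5*(-2))²)² = (3 + (1 - 10)²)² = (3 + (-9)²)² = (3 + 81)² = 84² = 7056)
((q*(-42))*2)/(-12500) = ((7056*(-42))*2)/(-12500) = -296352*2*(-1/12500) = -592704*(-1/12500) = 148176/3125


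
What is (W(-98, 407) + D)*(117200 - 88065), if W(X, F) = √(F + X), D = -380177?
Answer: -11076456895 + 29135*√309 ≈ -1.1076e+10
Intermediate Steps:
(W(-98, 407) + D)*(117200 - 88065) = (√(407 - 98) - 380177)*(117200 - 88065) = (√309 - 380177)*29135 = (-380177 + √309)*29135 = -11076456895 + 29135*√309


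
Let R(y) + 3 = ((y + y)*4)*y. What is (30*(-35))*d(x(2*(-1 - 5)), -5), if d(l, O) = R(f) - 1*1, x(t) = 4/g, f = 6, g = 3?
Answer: -298200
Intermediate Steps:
R(y) = -3 + 8*y² (R(y) = -3 + ((y + y)*4)*y = -3 + ((2*y)*4)*y = -3 + (8*y)*y = -3 + 8*y²)
x(t) = 4/3
d(l, O) = 284 (d(l, O) = (-3 + 8*6²) - 1*1 = (-3 + 8*36) - 1 = (-3 + 288) - 1 = 285 - 1 = 284)
(30*(-35))*d(x(2*(-1 - 5)), -5) = (30*(-35))*284 = -1050*284 = -298200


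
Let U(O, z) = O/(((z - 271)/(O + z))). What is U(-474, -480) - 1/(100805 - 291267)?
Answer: -86126153801/143036962 ≈ -602.13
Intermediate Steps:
U(O, z) = O*(O + z)/(-271 + z) (U(O, z) = O/(((-271 + z)/(O + z))) = O*((O + z)/(-271 + z)) = O*(O + z)/(-271 + z))
U(-474, -480) - 1/(100805 - 291267) = -474*(-474 - 480)/(-271 - 480) - 1/(100805 - 291267) = -474*(-954)/(-751) - 1/(-190462) = -474*(-1/751)*(-954) - 1*(-1/190462) = -452196/751 + 1/190462 = -86126153801/143036962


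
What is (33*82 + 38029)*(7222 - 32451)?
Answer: -1027703315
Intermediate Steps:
(33*82 + 38029)*(7222 - 32451) = (2706 + 38029)*(-25229) = 40735*(-25229) = -1027703315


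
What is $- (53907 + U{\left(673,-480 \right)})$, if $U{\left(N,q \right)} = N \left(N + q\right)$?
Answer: $-183796$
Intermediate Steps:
$- (53907 + U{\left(673,-480 \right)}) = - (53907 + 673 \left(673 - 480\right)) = - (53907 + 673 \cdot 193) = - (53907 + 129889) = \left(-1\right) 183796 = -183796$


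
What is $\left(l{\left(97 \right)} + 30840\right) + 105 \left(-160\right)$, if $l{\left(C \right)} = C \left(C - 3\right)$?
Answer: $23158$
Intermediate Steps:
$l{\left(C \right)} = C \left(-3 + C\right)$
$\left(l{\left(97 \right)} + 30840\right) + 105 \left(-160\right) = \left(97 \left(-3 + 97\right) + 30840\right) + 105 \left(-160\right) = \left(97 \cdot 94 + 30840\right) - 16800 = \left(9118 + 30840\right) - 16800 = 39958 - 16800 = 23158$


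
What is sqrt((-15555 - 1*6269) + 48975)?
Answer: sqrt(27151) ≈ 164.78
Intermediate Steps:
sqrt((-15555 - 1*6269) + 48975) = sqrt((-15555 - 6269) + 48975) = sqrt(-21824 + 48975) = sqrt(27151)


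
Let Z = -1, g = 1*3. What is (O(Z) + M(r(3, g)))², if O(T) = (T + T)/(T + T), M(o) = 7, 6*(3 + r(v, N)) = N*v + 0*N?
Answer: 64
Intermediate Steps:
g = 3
r(v, N) = -3 + N*v/6 (r(v, N) = -3 + (N*v + 0*N)/6 = -3 + (N*v + 0)/6 = -3 + (N*v)/6 = -3 + N*v/6)
O(T) = 1 (O(T) = (2*T)/((2*T)) = (2*T)*(1/(2*T)) = 1)
(O(Z) + M(r(3, g)))² = (1 + 7)² = 8² = 64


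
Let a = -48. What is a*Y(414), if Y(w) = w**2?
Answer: -8227008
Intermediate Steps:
a*Y(414) = -48*414**2 = -48*171396 = -8227008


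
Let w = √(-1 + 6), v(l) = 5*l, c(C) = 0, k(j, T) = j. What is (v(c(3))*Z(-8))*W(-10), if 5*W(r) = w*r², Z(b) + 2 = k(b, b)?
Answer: 0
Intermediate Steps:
Z(b) = -2 + b
w = √5 ≈ 2.2361
W(r) = √5*r²/5 (W(r) = (√5*r²)/5 = √5*r²/5)
(v(c(3))*Z(-8))*W(-10) = ((5*0)*(-2 - 8))*((⅕)*√5*(-10)²) = (0*(-10))*((⅕)*√5*100) = 0*(20*√5) = 0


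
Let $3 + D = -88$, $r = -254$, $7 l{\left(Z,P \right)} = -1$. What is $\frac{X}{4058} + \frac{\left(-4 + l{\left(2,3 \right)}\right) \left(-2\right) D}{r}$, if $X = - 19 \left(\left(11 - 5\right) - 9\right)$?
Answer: $\frac{1537105}{515366} \approx 2.9826$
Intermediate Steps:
$l{\left(Z,P \right)} = - \frac{1}{7}$ ($l{\left(Z,P \right)} = \frac{1}{7} \left(-1\right) = - \frac{1}{7}$)
$D = -91$ ($D = -3 - 88 = -91$)
$X = 57$ ($X = - 19 \left(6 - 9\right) = \left(-19\right) \left(-3\right) = 57$)
$\frac{X}{4058} + \frac{\left(-4 + l{\left(2,3 \right)}\right) \left(-2\right) D}{r} = \frac{57}{4058} + \frac{\left(-4 - \frac{1}{7}\right) \left(-2\right) \left(-91\right)}{-254} = 57 \cdot \frac{1}{4058} + \left(- \frac{29}{7}\right) \left(-2\right) \left(-91\right) \left(- \frac{1}{254}\right) = \frac{57}{4058} + \frac{58}{7} \left(-91\right) \left(- \frac{1}{254}\right) = \frac{57}{4058} - - \frac{377}{127} = \frac{57}{4058} + \frac{377}{127} = \frac{1537105}{515366}$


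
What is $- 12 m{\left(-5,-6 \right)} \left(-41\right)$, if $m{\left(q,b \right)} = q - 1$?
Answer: $-2952$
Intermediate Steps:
$m{\left(q,b \right)} = -1 + q$
$- 12 m{\left(-5,-6 \right)} \left(-41\right) = - 12 \left(-1 - 5\right) \left(-41\right) = \left(-12\right) \left(-6\right) \left(-41\right) = 72 \left(-41\right) = -2952$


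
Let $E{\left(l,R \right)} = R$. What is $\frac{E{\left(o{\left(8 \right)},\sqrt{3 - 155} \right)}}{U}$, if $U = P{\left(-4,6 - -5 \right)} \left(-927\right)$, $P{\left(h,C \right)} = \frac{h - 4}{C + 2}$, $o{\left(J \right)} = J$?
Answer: $\frac{13 i \sqrt{38}}{3708} \approx 0.021612 i$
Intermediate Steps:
$P{\left(h,C \right)} = \frac{-4 + h}{2 + C}$
$U = \frac{7416}{13}$ ($U = \frac{-4 - 4}{2 + \left(6 - -5\right)} \left(-927\right) = \frac{1}{2 + \left(6 + 5\right)} \left(-8\right) \left(-927\right) = \frac{1}{2 + 11} \left(-8\right) \left(-927\right) = \frac{1}{13} \left(-8\right) \left(-927\right) = \left(- \frac{8}{13}\right) \left(-927\right) = \frac{7416}{13} \approx 570.46$)
$\frac{E{\left(o{\left(8 \right)},\sqrt{3 - 155} \right)}}{U} = \frac{\sqrt{3 - 155}}{\frac{7416}{13}} = \sqrt{-152} \cdot \frac{13}{7416} = 2 i \sqrt{38} \cdot \frac{13}{7416} = \frac{13 i \sqrt{38}}{3708}$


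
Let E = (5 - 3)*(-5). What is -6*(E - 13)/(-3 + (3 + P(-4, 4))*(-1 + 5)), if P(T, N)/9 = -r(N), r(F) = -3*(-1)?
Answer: -46/33 ≈ -1.3939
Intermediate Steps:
r(F) = 3
P(T, N) = -27 (P(T, N) = 9*(-1*3) = 9*(-3) = -27)
E = -10 (E = 2*(-5) = -10)
-6*(E - 13)/(-3 + (3 + P(-4, 4))*(-1 + 5)) = -6*(-10 - 13)/(-3 + (3 - 27)*(-1 + 5)) = -(-138)/(-3 - 24*4) = -(-138)/(-3 - 96) = -(-138)/(-99) = -(-138)*(-1)/99 = -6*23/99 = -46/33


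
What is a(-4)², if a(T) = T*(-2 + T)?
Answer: 576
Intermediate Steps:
a(-4)² = (-4*(-2 - 4))² = (-4*(-6))² = 24² = 576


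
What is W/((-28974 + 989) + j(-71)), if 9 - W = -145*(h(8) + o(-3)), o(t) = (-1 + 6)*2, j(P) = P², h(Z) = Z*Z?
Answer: -10739/22944 ≈ -0.46805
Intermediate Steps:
h(Z) = Z²
o(t) = 10 (o(t) = 5*2 = 10)
W = 10739 (W = 9 - (-145)*(8² + 10) = 9 - (-145)*(64 + 10) = 9 - (-145)*74 = 9 - 1*(-10730) = 9 + 10730 = 10739)
W/((-28974 + 989) + j(-71)) = 10739/((-28974 + 989) + (-71)²) = 10739/(-27985 + 5041) = 10739/(-22944) = 10739*(-1/22944) = -10739/22944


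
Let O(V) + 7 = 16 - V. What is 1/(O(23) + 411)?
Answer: 1/397 ≈ 0.0025189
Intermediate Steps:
O(V) = 9 - V (O(V) = -7 + (16 - V) = 9 - V)
1/(O(23) + 411) = 1/((9 - 1*23) + 411) = 1/((9 - 23) + 411) = 1/(-14 + 411) = 1/397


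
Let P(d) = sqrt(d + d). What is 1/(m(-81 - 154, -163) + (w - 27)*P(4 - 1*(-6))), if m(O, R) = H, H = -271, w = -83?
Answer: 271/168559 - 220*sqrt(5)/168559 ≈ -0.0013107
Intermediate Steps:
m(O, R) = -271
P(d) = sqrt(2)*sqrt(d) (P(d) = sqrt(2*d) = sqrt(2)*sqrt(d))
1/(m(-81 - 154, -163) + (w - 27)*P(4 - 1*(-6))) = 1/(-271 + (-83 - 27)*(sqrt(2)*sqrt(4 - 1*(-6)))) = 1/(-271 - 110*sqrt(2)*sqrt(4 + 6)) = 1/(-271 - 110*sqrt(2)*sqrt(10)) = 1/(-271 - 220*sqrt(5))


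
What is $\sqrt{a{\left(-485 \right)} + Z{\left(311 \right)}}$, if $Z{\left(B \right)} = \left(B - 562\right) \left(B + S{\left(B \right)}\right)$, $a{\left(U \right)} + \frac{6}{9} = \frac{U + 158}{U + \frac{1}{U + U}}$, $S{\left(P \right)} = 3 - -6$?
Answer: $\frac{2 i \sqrt{4444188381261141}}{470451} \approx 283.41 i$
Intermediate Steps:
$S{\left(P \right)} = 9$ ($S{\left(P \right)} = 3 + 6 = 9$)
$a{\left(U \right)} = - \frac{2}{3} + \frac{158 + U}{U + \frac{1}{2 U}}$ ($a{\left(U \right)} = - \frac{2}{3} + \frac{U + 158}{U + \frac{1}{U + U}} = - \frac{2}{3} + \frac{158 + U}{U + \frac{1}{2 U}}$)
$Z{\left(B \right)} = \left(-562 + B\right) \left(9 + B\right)$ ($Z{\left(B \right)} = \left(B - 562\right) \left(B + 9\right) = \left(-562 + B\right) \left(9 + B\right)$)
$\sqrt{a{\left(-485 \right)} + Z{\left(311 \right)}} = \sqrt{\frac{2 \left(-1 + \left(-485\right)^{2} + 474 \left(-485\right)\right)}{3 \left(1 + 2 \left(-485\right)^{2}\right)} - \left(177041 - 96721\right)} = \sqrt{\frac{2 \left(-1 + 235225 - 229890\right)}{3 \left(1 + 2 \cdot 235225\right)} - 80320} = \sqrt{\frac{2}{3} \frac{1}{1 + 470450} \cdot 5334 - 80320} = \sqrt{\frac{2}{3} \cdot \frac{1}{470451} \cdot 5334 - 80320} = \sqrt{\frac{3556}{470451} - 80320} = \sqrt{- \frac{37786620764}{470451}} = \frac{2 i \sqrt{4444188381261141}}{470451}$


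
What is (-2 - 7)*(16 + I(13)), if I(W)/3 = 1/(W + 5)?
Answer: -291/2 ≈ -145.50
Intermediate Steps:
I(W) = 3/(5 + W) (I(W) = 3/(W + 5) = 3/(5 + W))
(-2 - 7)*(16 + I(13)) = (-2 - 7)*(16 + 3/(5 + 13)) = -9*(16 + 3/18) = -9*(16 + 3*(1/18)) = -9*(16 + ⅙) = -9*97/6 = -291/2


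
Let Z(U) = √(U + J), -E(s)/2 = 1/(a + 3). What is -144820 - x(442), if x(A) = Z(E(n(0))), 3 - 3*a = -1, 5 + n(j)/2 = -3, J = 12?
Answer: -144820 - 5*√78/13 ≈ -1.4482e+5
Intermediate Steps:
n(j) = -16 (n(j) = -10 + 2*(-3) = -10 - 6 = -16)
a = 4/3 (a = 1 - ⅓*(-1) = 1 + ⅓ = 4/3 ≈ 1.3333)
E(s) = -6/13 (E(s) = -2/(4/3 + 3) = -2/13/3 = -2*3/13 = -6/13)
Z(U) = √(12 + U) (Z(U) = √(U + 12) = √(12 + U))
x(A) = 5*√78/13 (x(A) = √(12 - 6/13) = √(150/13) = 5*√78/13)
-144820 - x(442) = -144820 - 5*√78/13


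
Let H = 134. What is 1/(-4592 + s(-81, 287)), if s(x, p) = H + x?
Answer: -1/4539 ≈ -0.00022031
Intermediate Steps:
s(x, p) = 134 + x
1/(-4592 + s(-81, 287)) = 1/(-4592 + (134 - 81)) = 1/(-4592 + 53) = 1/(-4539) = -1/4539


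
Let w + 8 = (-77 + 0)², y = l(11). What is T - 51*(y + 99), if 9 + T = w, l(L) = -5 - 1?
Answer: 1169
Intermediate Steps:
l(L) = -6
y = -6
w = 5921 (w = -8 + (-77 + 0)² = -8 + (-77)² = -8 + 5929 = 5921)
T = 5912 (T = -9 + 5921 = 5912)
T - 51*(y + 99) = 5912 - 51*(-6 + 99) = 5912 - 51*93 = 5912 - 1*4743 = 5912 - 4743 = 1169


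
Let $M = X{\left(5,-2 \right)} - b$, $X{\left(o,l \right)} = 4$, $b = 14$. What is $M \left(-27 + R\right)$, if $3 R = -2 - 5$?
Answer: $\frac{880}{3} \approx 293.33$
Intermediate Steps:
$R = - \frac{7}{3}$ ($R = \frac{-2 - 5}{3} = \frac{1}{3} \left(-7\right) = - \frac{7}{3} \approx -2.3333$)
$M = -10$ ($M = 4 - 14 = -10$)
$M \left(-27 + R\right) = - 10 \left(-27 - \frac{7}{3}\right) = \left(-10\right) \left(- \frac{88}{3}\right) = \frac{880}{3}$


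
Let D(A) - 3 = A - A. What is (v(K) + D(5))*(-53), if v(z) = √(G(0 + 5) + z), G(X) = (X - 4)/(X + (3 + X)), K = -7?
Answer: -159 - 159*I*√130/13 ≈ -159.0 - 139.45*I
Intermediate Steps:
G(X) = (-4 + X)/(3 + 2*X)
v(z) = √(1/13 + z) (v(z) = √((-4 + (0 + 5))/(3 + 2*(0 + 5)) + z) = √((-4 + 5)/(3 + 2*5) + z) = √(1/(3 + 10) + z) = √(1/13 + z))
D(A) = 3 (D(A) = 3 + (A - A) = 3 + 0 = 3)
(v(K) + D(5))*(-53) = (√(13 + 169*(-7))/13 + 3)*(-53) = (√(13 - 1183)/13 + 3)*(-53) = (√(-1170)/13 + 3)*(-53) = ((3*I*√130)/13 + 3)*(-53) = (3*I*√130/13 + 3)*(-53) = (3 + 3*I*√130/13)*(-53) = -159 - 159*I*√130/13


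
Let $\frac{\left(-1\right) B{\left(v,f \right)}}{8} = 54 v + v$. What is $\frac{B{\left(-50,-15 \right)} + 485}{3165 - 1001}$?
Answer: $\frac{22485}{2164} \approx 10.39$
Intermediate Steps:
$B{\left(v,f \right)} = - 440 v$ ($B{\left(v,f \right)} = - 8 \left(54 v + v\right) = - 8 \cdot 55 v = - 440 v$)
$\frac{B{\left(-50,-15 \right)} + 485}{3165 - 1001} = \frac{\left(-440\right) \left(-50\right) + 485}{3165 - 1001} = \frac{22000 + 485}{2164} = 22485 \cdot \frac{1}{2164} = \frac{22485}{2164}$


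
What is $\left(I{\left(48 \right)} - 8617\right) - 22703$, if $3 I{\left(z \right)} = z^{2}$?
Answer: $-30552$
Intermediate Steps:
$I{\left(z \right)} = \frac{z^{2}}{3}$
$\left(I{\left(48 \right)} - 8617\right) - 22703 = \left(\frac{48^{2}}{3} - 8617\right) - 22703 = \left(\frac{1}{3} \cdot 2304 - 8617\right) - 22703 = \left(768 - 8617\right) - 22703 = -7849 - 22703 = -30552$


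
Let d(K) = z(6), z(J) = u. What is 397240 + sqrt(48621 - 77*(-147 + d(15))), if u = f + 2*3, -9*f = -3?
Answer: 397240 + sqrt(535071)/3 ≈ 3.9748e+5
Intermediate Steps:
f = 1/3 (f = -1/9*(-3) = 1/3 ≈ 0.33333)
u = 19/3 (u = 1/3 + 2*3 = 1/3 + 6 = 19/3 ≈ 6.3333)
z(J) = 19/3
d(K) = 19/3
397240 + sqrt(48621 - 77*(-147 + d(15))) = 397240 + sqrt(48621 - 77*(-147 + 19/3)) = 397240 + sqrt(48621 - 77*(-422/3)) = 397240 + sqrt(48621 + 32494/3) = 397240 + sqrt(178357/3) = 397240 + sqrt(535071)/3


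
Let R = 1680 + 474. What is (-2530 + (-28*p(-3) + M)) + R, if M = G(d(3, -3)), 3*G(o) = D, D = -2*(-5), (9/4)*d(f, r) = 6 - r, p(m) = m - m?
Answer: -1118/3 ≈ -372.67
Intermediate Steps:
p(m) = 0
d(f, r) = 8/3 - 4*r/9 (d(f, r) = 4*(6 - r)/9 = 8/3 - 4*r/9)
R = 2154
D = 10
G(o) = 10/3 (G(o) = (⅓)*10 = 10/3)
M = 10/3 ≈ 3.3333
(-2530 + (-28*p(-3) + M)) + R = (-2530 + (-28*0 + 10/3)) + 2154 = (-2530 + (0 + 10/3)) + 2154 = (-2530 + 10/3) + 2154 = -7580/3 + 2154 = -1118/3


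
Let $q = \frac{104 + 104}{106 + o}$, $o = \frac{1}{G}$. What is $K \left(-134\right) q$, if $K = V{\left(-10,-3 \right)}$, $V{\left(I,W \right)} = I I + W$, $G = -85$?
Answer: $- \frac{17677280}{693} \approx -25508.0$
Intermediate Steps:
$o = - \frac{1}{85}$ ($o = \frac{1}{-85} = - \frac{1}{85} \approx -0.011765$)
$V{\left(I,W \right)} = W + I^{2}$ ($V{\left(I,W \right)} = I^{2} + W = W + I^{2}$)
$K = 97$ ($K = -3 + \left(-10\right)^{2} = -3 + 100 = 97$)
$q = \frac{1360}{693}$ ($q = \frac{104 + 104}{106 - \frac{1}{85}} = \frac{208}{\frac{9009}{85}} = 208 \cdot \frac{85}{9009} = \frac{1360}{693} \approx 1.9625$)
$K \left(-134\right) q = 97 \left(-134\right) \frac{1360}{693} = \left(-12998\right) \frac{1360}{693} = - \frac{17677280}{693}$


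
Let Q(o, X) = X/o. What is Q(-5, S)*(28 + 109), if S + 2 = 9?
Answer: -959/5 ≈ -191.80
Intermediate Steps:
S = 7 (S = -2 + 9 = 7)
Q(-5, S)*(28 + 109) = (7/(-5))*(28 + 109) = (7*(-⅕))*137 = -7/5*137 = -959/5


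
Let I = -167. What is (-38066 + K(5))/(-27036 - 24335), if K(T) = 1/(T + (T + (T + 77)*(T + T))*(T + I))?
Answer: 5087330571/6865477295 ≈ 0.74100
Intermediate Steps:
K(T) = 1/(T + (-167 + T)*(T + 2*T*(77 + T))) (K(T) = 1/(T + (T + (T + 77)*(T + T))*(T - 167)) = 1/(T + (T + (77 + T)*(2*T))*(-167 + T)) = 1/(T + (T + 2*T*(77 + T))*(-167 + T)) = 1/(T + (-167 + T)*(T + 2*T*(77 + T))))
(-38066 + K(5))/(-27036 - 24335) = (-38066 + 1/(5*(-25884 - 179*5 + 2*5**2)))/(-27036 - 24335) = (-38066 + 1/(5*(-25884 - 895 + 2*25)))/(-51371) = (-38066 + 1/(5*(-25884 - 895 + 50)))*(-1/51371) = (-38066 + (1/5)/(-26729))*(-1/51371) = (-38066 + (1/5)*(-1/26729))*(-1/51371) = (-38066 - 1/133645)*(-1/51371) = -5087330571/133645*(-1/51371) = 5087330571/6865477295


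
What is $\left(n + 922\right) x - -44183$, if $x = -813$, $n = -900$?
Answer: $26297$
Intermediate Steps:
$\left(n + 922\right) x - -44183 = \left(-900 + 922\right) \left(-813\right) - -44183 = 22 \left(-813\right) + 44183 = -17886 + 44183 = 26297$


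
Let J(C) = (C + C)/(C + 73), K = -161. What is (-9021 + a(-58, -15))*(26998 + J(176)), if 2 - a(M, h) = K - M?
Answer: -19980322088/83 ≈ -2.4073e+8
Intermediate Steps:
a(M, h) = 163 + M (a(M, h) = 2 - (-161 - M) = 2 + (161 + M) = 163 + M)
J(C) = 2*C/(73 + C) (J(C) = (2*C)/(73 + C) = 2*C/(73 + C))
(-9021 + a(-58, -15))*(26998 + J(176)) = (-9021 + (163 - 58))*(26998 + 2*176/(73 + 176)) = (-9021 + 105)*(26998 + 2*176/249) = -8916*(26998 + 2*176*(1/249)) = -8916*(26998 + 352/249) = -8916*6722854/249 = -19980322088/83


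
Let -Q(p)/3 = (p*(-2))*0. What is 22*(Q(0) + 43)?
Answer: 946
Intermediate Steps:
Q(p) = 0 (Q(p) = -3*p*(-2)*0 = -3*(-2*p)*0 = -3*0 = 0)
22*(Q(0) + 43) = 22*(0 + 43) = 22*43 = 946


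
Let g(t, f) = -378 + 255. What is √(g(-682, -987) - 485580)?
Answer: 3*I*√53967 ≈ 696.92*I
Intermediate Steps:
g(t, f) = -123
√(g(-682, -987) - 485580) = √(-123 - 485580) = √(-485703) = 3*I*√53967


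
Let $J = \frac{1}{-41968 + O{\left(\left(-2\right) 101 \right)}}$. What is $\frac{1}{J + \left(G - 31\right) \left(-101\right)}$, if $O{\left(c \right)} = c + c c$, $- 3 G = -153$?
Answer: $- \frac{1366}{2759321} \approx -0.00049505$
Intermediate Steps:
$G = 51$ ($G = \left(- \frac{1}{3}\right) \left(-153\right) = 51$)
$O{\left(c \right)} = c + c^{2}$
$J = - \frac{1}{1366}$ ($J = \frac{1}{-41968 + \left(-2\right) 101 \left(1 - 202\right)} = \frac{1}{-41968 - 202 \left(1 - 202\right)} = \frac{1}{-41968 - -40602} = \frac{1}{-41968 + 40602} = \frac{1}{-1366} = - \frac{1}{1366} \approx -0.00073206$)
$\frac{1}{J + \left(G - 31\right) \left(-101\right)} = \frac{1}{- \frac{1}{1366} + \left(51 - 31\right) \left(-101\right)} = \frac{1}{- \frac{1}{1366} + 20 \left(-101\right)} = \frac{1}{- \frac{1}{1366} - 2020} = \frac{1}{- \frac{2759321}{1366}} = - \frac{1366}{2759321}$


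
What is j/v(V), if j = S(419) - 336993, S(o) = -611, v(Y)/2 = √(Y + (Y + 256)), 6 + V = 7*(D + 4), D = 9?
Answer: -84401*√426/213 ≈ -8178.5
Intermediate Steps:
V = 85 (V = -6 + 7*(9 + 4) = -6 + 7*13 = -6 + 91 = 85)
v(Y) = 2*√(256 + 2*Y) (v(Y) = 2*√(Y + (Y + 256)) = 2*√(Y + (256 + Y)) = 2*√(256 + 2*Y))
j = -337604 (j = -611 - 336993 = -337604)
j/v(V) = -337604*1/(2*√(256 + 2*85)) = -337604*1/(2*√(256 + 170)) = -337604*√426/852 = -84401*√426/213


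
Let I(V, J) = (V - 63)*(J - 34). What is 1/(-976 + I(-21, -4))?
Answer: 1/2216 ≈ 0.00045126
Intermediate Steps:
I(V, J) = (-63 + V)*(-34 + J)
1/(-976 + I(-21, -4)) = 1/(-976 + (2142 - 63*(-4) - 34*(-21) - 4*(-21))) = 1/(-976 + (2142 + 252 + 714 + 84)) = 1/(-976 + 3192) = 1/2216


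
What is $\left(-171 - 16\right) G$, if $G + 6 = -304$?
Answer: $57970$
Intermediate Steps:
$G = -310$ ($G = -6 - 304 = -310$)
$\left(-171 - 16\right) G = \left(-171 - 16\right) \left(-310\right) = \left(-187\right) \left(-310\right) = 57970$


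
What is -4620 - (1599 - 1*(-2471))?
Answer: -8690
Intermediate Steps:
-4620 - (1599 - 1*(-2471)) = -4620 - (1599 + 2471) = -4620 - 1*4070 = -4620 - 4070 = -8690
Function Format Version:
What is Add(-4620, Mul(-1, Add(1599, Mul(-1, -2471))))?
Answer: -8690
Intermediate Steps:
Add(-4620, Mul(-1, Add(1599, Mul(-1, -2471)))) = Add(-4620, Mul(-1, Add(1599, 2471))) = Add(-4620, Mul(-1, 4070)) = Add(-4620, -4070) = -8690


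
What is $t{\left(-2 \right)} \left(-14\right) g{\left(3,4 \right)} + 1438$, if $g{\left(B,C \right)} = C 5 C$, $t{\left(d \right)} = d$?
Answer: $3678$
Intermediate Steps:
$g{\left(B,C \right)} = 5 C^{2}$ ($g{\left(B,C \right)} = 5 C C = 5 C^{2}$)
$t{\left(-2 \right)} \left(-14\right) g{\left(3,4 \right)} + 1438 = \left(-2\right) \left(-14\right) 5 \cdot 4^{2} + 1438 = 28 \cdot 5 \cdot 16 + 1438 = 28 \cdot 80 + 1438 = 2240 + 1438 = 3678$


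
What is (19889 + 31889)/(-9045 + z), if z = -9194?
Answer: -51778/18239 ≈ -2.8389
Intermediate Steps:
(19889 + 31889)/(-9045 + z) = (19889 + 31889)/(-9045 - 9194) = 51778/(-18239) = 51778*(-1/18239) = -51778/18239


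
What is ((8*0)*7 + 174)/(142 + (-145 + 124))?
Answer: 174/121 ≈ 1.4380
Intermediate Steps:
((8*0)*7 + 174)/(142 + (-145 + 124)) = (0*7 + 174)/(142 - 21) = (0 + 174)/121 = 174*(1/121) = 174/121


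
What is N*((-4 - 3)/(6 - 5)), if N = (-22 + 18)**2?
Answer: -112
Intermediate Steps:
N = 16 (N = (-4)**2 = 16)
N*((-4 - 3)/(6 - 5)) = 16*((-4 - 3)/(6 - 5)) = 16*(-7/1) = 16*(-7*1) = 16*(-7) = -112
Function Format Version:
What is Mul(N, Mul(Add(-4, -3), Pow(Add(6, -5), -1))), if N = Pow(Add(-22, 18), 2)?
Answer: -112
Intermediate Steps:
N = 16 (N = Pow(-4, 2) = 16)
Mul(N, Mul(Add(-4, -3), Pow(Add(6, -5), -1))) = Mul(16, Mul(Add(-4, -3), Pow(Add(6, -5), -1))) = Mul(16, Mul(-7, Pow(1, -1))) = Mul(16, Mul(-7, 1)) = Mul(16, -7) = -112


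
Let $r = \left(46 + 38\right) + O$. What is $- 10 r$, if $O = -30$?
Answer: $-540$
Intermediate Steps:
$r = 54$ ($r = \left(46 + 38\right) - 30 = 84 - 30 = 54$)
$- 10 r = \left(-10\right) 54 = -540$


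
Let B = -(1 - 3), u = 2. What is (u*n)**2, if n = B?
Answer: 16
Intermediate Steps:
B = 2 (B = -1*(-2) = 2)
n = 2
(u*n)**2 = (2*2)**2 = 4**2 = 16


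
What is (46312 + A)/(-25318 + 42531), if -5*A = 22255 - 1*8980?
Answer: 43657/17213 ≈ 2.5363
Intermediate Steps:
A = -2655 (A = -(22255 - 1*8980)/5 = -(22255 - 8980)/5 = -⅕*13275 = -2655)
(46312 + A)/(-25318 + 42531) = (46312 - 2655)/(-25318 + 42531) = 43657/17213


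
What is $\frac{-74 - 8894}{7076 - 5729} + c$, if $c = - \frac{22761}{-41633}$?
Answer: $- \frac{342705677}{56079651} \approx -6.1111$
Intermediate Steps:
$c = \frac{22761}{41633}$ ($c = \left(-22761\right) \left(- \frac{1}{41633}\right) = \frac{22761}{41633} \approx 0.54671$)
$\frac{-74 - 8894}{7076 - 5729} + c = \frac{-74 - 8894}{7076 - 5729} + \frac{22761}{41633} = - \frac{8968}{1347} + \frac{22761}{41633} = - \frac{342705677}{56079651}$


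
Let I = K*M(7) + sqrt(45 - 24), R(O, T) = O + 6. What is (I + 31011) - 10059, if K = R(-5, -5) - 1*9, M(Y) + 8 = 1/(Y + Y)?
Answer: 147108/7 + sqrt(21) ≈ 21020.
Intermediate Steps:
R(O, T) = 6 + O
M(Y) = -8 + 1/(2*Y) (M(Y) = -8 + 1/(Y + Y) = -8 + 1/(2*Y))
K = -8 (K = (6 - 5) - 1*9 = 1 - 9 = -8)
I = 444/7 + sqrt(21) (I = -8*(-8 + (1/2)/7) + sqrt(45 - 24) = -8*(-8 + (1/2)*(1/7)) + sqrt(21) = -8*(-8 + 1/14) + sqrt(21) = -8*(-111/14) + sqrt(21) = 444/7 + sqrt(21) ≈ 68.011)
(I + 31011) - 10059 = ((444/7 + sqrt(21)) + 31011) - 10059 = (217521/7 + sqrt(21)) - 10059 = 147108/7 + sqrt(21)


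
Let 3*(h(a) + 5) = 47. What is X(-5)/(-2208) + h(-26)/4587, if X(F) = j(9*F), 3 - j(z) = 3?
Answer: 32/13761 ≈ 0.0023254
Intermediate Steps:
h(a) = 32/3 (h(a) = -5 + (1/3)*47 = -5 + 47/3 = 32/3)
j(z) = 0 (j(z) = 3 - 1*3 = 3 - 3 = 0)
X(F) = 0
X(-5)/(-2208) + h(-26)/4587 = 0/(-2208) + (32/3)/4587 = 0*(-1/2208) + (32/3)*(1/4587) = 0 + 32/13761 = 32/13761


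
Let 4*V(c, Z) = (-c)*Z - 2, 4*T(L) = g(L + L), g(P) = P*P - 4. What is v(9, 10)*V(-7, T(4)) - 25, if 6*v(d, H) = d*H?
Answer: 1445/4 ≈ 361.25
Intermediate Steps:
g(P) = -4 + P² (g(P) = P² - 4 = -4 + P²)
T(L) = -1 + L² (T(L) = (-4 + (L + L)²)/4 = (-4 + (2*L)²)/4 = (-4 + 4*L²)/4 = -1 + L²)
V(c, Z) = -½ - Z*c/4 (V(c, Z) = ((-c)*Z - 2)/4 = (-Z*c - 2)/4 = (-2 - Z*c)/4 = -½ - Z*c/4)
v(d, H) = H*d/6 (v(d, H) = (d*H)/6 = (H*d)/6 = H*d/6)
v(9, 10)*V(-7, T(4)) - 25 = ((⅙)*10*9)*(-½ - ¼*(-1 + 4²)*(-7)) - 25 = 15*(-½ - ¼*(-1 + 16)*(-7)) - 25 = 15*(-½ - ¼*15*(-7)) - 25 = 15*(-½ + 105/4) - 25 = 15*(103/4) - 25 = 1545/4 - 25 = 1445/4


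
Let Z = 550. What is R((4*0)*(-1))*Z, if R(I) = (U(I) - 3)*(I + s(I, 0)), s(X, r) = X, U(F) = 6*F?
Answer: 0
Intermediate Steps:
R(I) = 2*I*(-3 + 6*I) (R(I) = (6*I - 3)*(I + I) = (-3 + 6*I)*(2*I) = 2*I*(-3 + 6*I))
R((4*0)*(-1))*Z = (6*((4*0)*(-1))*(-1 + 2*((4*0)*(-1))))*550 = (6*(0*(-1))*(-1 + 2*(0*(-1))))*550 = (6*0*(-1 + 2*0))*550 = (6*0*(-1 + 0))*550 = (6*0*(-1))*550 = 0*550 = 0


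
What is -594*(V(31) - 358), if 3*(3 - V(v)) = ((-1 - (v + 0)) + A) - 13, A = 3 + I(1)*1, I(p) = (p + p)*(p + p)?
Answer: 203346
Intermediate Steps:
I(p) = 4*p**2 (I(p) = (2*p)*(2*p) = 4*p**2)
A = 7 (A = 3 + (4*1**2)*1 = 3 + (4*1)*1 = 3 + 4*1 = 3 + 4 = 7)
V(v) = 16/3 + v/3 (V(v) = 3 - (((-1 - (v + 0)) + 7) - 13)/3 = 3 - (((-1 - v) + 7) - 13)/3 = 3 - ((6 - v) - 13)/3 = 3 - (-7 - v)/3 = 3 + (7/3 + v/3) = 16/3 + v/3)
-594*(V(31) - 358) = -594*((16/3 + (1/3)*31) - 358) = -594*((16/3 + 31/3) - 358) = -594*(47/3 - 358) = -594*(-1027/3) = 203346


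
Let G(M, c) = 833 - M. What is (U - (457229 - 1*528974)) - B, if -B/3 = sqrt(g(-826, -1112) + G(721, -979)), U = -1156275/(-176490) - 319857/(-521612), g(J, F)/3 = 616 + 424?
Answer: 73393935465087/1022881132 + 12*sqrt(202) ≈ 71923.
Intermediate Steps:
g(J, F) = 3120 (g(J, F) = 3*(616 + 424) = 3*1040 = 3120)
U = 7328649747/1022881132 (U = -1156275*(-1/176490) - 319857*(-1/521612) = 25695/3922 + 319857/521612 = 7328649747/1022881132 ≈ 7.1647)
B = -12*sqrt(202) (B = -3*sqrt(3120 + (833 - 1*721)) = -3*sqrt(3120 + (833 - 721)) = -3*sqrt(3120 + 112) = -12*sqrt(202) ≈ -170.55)
(U - (457229 - 1*528974)) - B = (7328649747/1022881132 - (457229 - 1*528974)) - (-12)*sqrt(202) = (7328649747/1022881132 - (457229 - 528974)) + 12*sqrt(202) = (7328649747/1022881132 - 1*(-71745)) + 12*sqrt(202) = (7328649747/1022881132 + 71745) + 12*sqrt(202) = 73393935465087/1022881132 + 12*sqrt(202)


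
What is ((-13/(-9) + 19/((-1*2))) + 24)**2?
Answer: 82369/324 ≈ 254.23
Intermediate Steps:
((-13/(-9) + 19/((-1*2))) + 24)**2 = ((-13*(-1/9) + 19/(-2)) + 24)**2 = ((13/9 + 19*(-1/2)) + 24)**2 = ((13/9 - 19/2) + 24)**2 = (-145/18 + 24)**2 = (287/18)**2 = 82369/324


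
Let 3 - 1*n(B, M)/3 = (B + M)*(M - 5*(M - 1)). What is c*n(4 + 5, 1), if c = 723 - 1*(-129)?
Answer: -17892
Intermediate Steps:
c = 852 (c = 723 + 129 = 852)
n(B, M) = 9 - 3*(5 - 4*M)*(B + M) (n(B, M) = 9 - 3*(B + M)*(M - 5*(M - 1)) = 9 - 3*(B + M)*(M - 5*(-1 + M)) = 9 - 3*(B + M)*(M + (5 - 5*M)) = 9 - 3*(B + M)*(5 - 4*M) = 9 - 3*(5 - 4*M)*(B + M))
c*n(4 + 5, 1) = 852*(9 - 15*(4 + 5) - 15*1 + 12*1**2 + 12*(4 + 5)*1) = 852*(9 - 15*9 - 15 + 12*1 + 12*9*1) = 852*(9 - 135 - 15 + 12 + 108) = 852*(-21) = -17892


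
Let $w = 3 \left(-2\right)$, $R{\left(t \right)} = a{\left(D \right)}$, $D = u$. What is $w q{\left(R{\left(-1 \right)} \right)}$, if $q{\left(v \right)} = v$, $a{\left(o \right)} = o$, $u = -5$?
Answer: $30$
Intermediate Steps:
$D = -5$
$R{\left(t \right)} = -5$
$w = -6$
$w q{\left(R{\left(-1 \right)} \right)} = \left(-6\right) \left(-5\right) = 30$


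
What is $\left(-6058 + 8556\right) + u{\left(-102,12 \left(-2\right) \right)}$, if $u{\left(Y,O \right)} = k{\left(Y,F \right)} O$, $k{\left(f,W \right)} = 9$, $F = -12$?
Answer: $2282$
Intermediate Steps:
$u{\left(Y,O \right)} = 9 O$
$\left(-6058 + 8556\right) + u{\left(-102,12 \left(-2\right) \right)} = \left(-6058 + 8556\right) + 9 \cdot 12 \left(-2\right) = 2498 + 9 \left(-24\right) = 2498 - 216 = 2282$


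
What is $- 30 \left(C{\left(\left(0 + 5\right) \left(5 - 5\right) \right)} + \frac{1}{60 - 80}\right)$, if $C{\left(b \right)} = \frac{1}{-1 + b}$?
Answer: $\frac{63}{2} \approx 31.5$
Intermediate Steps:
$- 30 \left(C{\left(\left(0 + 5\right) \left(5 - 5\right) \right)} + \frac{1}{60 - 80}\right) = - 30 \left(\frac{1}{-1 + \left(0 + 5\right) \left(5 - 5\right)} + \frac{1}{60 - 80}\right) = - 30 \left(\frac{1}{-1 + 5 \cdot 0} + \frac{1}{-20}\right) = - 30 \left(\frac{1}{-1 + 0} - \frac{1}{20}\right) = - 30 \left(\frac{1}{-1} - \frac{1}{20}\right) = - 30 \left(-1 - \frac{1}{20}\right) = \left(-30\right) \left(- \frac{21}{20}\right) = \frac{63}{2}$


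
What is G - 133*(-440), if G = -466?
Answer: 58054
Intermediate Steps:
G - 133*(-440) = -466 - 133*(-440) = -466 + 58520 = 58054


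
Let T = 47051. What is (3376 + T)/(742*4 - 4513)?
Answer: -16809/515 ≈ -32.639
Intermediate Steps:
(3376 + T)/(742*4 - 4513) = (3376 + 47051)/(742*4 - 4513) = 50427/(2968 - 4513) = 50427/(-1545) = 50427*(-1/1545) = -16809/515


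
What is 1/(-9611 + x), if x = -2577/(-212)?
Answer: -212/2034955 ≈ -0.00010418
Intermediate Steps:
x = 2577/212 (x = -2577*(-1/212) = 2577/212 ≈ 12.156)
1/(-9611 + x) = 1/(-9611 + 2577/212) = 1/(-2034955/212) = -212/2034955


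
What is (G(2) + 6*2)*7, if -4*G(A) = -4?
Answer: 91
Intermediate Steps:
G(A) = 1 (G(A) = -1/4*(-4) = 1)
(G(2) + 6*2)*7 = (1 + 6*2)*7 = (1 + 12)*7 = 13*7 = 91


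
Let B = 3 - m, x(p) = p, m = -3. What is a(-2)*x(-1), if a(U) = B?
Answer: -6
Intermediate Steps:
B = 6 (B = 3 - 1*(-3) = 3 + 3 = 6)
a(U) = 6
a(-2)*x(-1) = 6*(-1) = -6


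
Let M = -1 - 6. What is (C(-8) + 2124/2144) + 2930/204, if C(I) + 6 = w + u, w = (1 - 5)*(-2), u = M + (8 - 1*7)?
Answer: 310357/27336 ≈ 11.353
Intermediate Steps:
M = -7
u = -6 (u = -7 + (8 - 1*7) = -7 + (8 - 7) = -7 + 1 = -6)
w = 8 (w = -4*(-2) = 8)
C(I) = -4 (C(I) = -6 + (8 - 6) = -6 + 2 = -4)
(C(-8) + 2124/2144) + 2930/204 = (-4 + 2124/2144) + 2930/204 = (-4 + 2124*(1/2144)) + 2930*(1/204) = (-4 + 531/536) + 1465/102 = -1613/536 + 1465/102 = 310357/27336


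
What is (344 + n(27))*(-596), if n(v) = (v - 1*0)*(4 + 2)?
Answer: -301576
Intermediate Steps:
n(v) = 6*v (n(v) = (v + 0)*6 = v*6 = 6*v)
(344 + n(27))*(-596) = (344 + 6*27)*(-596) = (344 + 162)*(-596) = 506*(-596) = -301576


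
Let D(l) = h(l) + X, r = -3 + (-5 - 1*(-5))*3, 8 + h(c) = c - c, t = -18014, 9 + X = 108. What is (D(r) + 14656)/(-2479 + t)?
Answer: -14747/20493 ≈ -0.71961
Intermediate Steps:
X = 99 (X = -9 + 108 = 99)
h(c) = -8 (h(c) = -8 + (c - c) = -8 + 0 = -8)
r = -3 (r = -3 + (-5 + 5)*3 = -3 + 0*3 = -3 + 0 = -3)
D(l) = 91 (D(l) = -8 + 99 = 91)
(D(r) + 14656)/(-2479 + t) = (91 + 14656)/(-2479 - 18014) = 14747/(-20493) = 14747*(-1/20493) = -14747/20493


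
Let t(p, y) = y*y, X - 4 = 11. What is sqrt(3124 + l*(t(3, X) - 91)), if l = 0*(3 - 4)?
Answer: 2*sqrt(781) ≈ 55.893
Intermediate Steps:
X = 15 (X = 4 + 11 = 15)
t(p, y) = y**2
l = 0 (l = 0*(-1) = 0)
sqrt(3124 + l*(t(3, X) - 91)) = sqrt(3124 + 0*(15**2 - 91)) = sqrt(3124 + 0*(225 - 91)) = sqrt(3124 + 0*134) = sqrt(3124 + 0) = sqrt(3124) = 2*sqrt(781)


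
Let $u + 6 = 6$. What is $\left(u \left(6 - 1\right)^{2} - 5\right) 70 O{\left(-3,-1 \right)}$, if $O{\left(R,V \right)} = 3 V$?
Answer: $1050$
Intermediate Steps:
$u = 0$ ($u = -6 + 6 = 0$)
$\left(u \left(6 - 1\right)^{2} - 5\right) 70 O{\left(-3,-1 \right)} = \left(0 \left(6 - 1\right)^{2} - 5\right) 70 \cdot 3 \left(-1\right) = \left(0 \cdot 5^{2} - 5\right) 70 \left(-3\right) = \left(0 \cdot 25 - 5\right) 70 \left(-3\right) = \left(0 - 5\right) 70 \left(-3\right) = \left(-5\right) 70 \left(-3\right) = \left(-350\right) \left(-3\right) = 1050$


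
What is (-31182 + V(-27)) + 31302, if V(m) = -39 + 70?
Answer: 151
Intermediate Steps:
V(m) = 31
(-31182 + V(-27)) + 31302 = (-31182 + 31) + 31302 = -31151 + 31302 = 151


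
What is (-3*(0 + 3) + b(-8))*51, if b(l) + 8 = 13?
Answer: -204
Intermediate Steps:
b(l) = 5 (b(l) = -8 + 13 = 5)
(-3*(0 + 3) + b(-8))*51 = (-3*(0 + 3) + 5)*51 = (-3*3 + 5)*51 = (-9 + 5)*51 = -4*51 = -204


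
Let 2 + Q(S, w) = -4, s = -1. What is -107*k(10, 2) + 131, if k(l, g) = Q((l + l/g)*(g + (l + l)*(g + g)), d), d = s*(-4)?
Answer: 773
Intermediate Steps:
d = 4 (d = -1*(-4) = 4)
Q(S, w) = -6 (Q(S, w) = -2 - 4 = -6)
k(l, g) = -6
-107*k(10, 2) + 131 = -107*(-6) + 131 = 642 + 131 = 773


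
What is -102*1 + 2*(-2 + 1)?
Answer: -104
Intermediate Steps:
-102*1 + 2*(-2 + 1) = -102 + 2*(-1) = -102 - 2 = -104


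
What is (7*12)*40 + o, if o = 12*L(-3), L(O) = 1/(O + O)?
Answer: 3358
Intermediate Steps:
L(O) = 1/(2*O)
o = -2 (o = 12*((1/2)/(-3)) = 12*((1/2)*(-1/3)) = 12*(-1/6) = -2)
(7*12)*40 + o = (7*12)*40 - 2 = 84*40 - 2 = 3360 - 2 = 3358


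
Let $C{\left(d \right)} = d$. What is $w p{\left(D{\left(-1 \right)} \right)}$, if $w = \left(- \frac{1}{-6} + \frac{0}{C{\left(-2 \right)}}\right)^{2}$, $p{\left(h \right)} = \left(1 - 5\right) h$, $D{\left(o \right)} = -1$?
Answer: $\frac{1}{9} \approx 0.11111$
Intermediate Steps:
$p{\left(h \right)} = - 4 h$
$w = \frac{1}{36}$ ($w = \left(- \frac{1}{-6} + \frac{0}{-2}\right)^{2} = \left(\left(-1\right) \left(- \frac{1}{6}\right) + 0 \left(- \frac{1}{2}\right)\right)^{2} = \left(\frac{1}{6} + 0\right)^{2} = \left(\frac{1}{6}\right)^{2} = \frac{1}{36} \approx 0.027778$)
$w p{\left(D{\left(-1 \right)} \right)} = \frac{\left(-4\right) \left(-1\right)}{36} = \frac{1}{36} \cdot 4 = \frac{1}{9}$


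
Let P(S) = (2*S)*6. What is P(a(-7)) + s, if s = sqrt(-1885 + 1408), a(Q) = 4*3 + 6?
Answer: 216 + 3*I*sqrt(53) ≈ 216.0 + 21.84*I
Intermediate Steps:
a(Q) = 18 (a(Q) = 12 + 6 = 18)
s = 3*I*sqrt(53) (s = sqrt(-477) = 3*I*sqrt(53) ≈ 21.84*I)
P(S) = 12*S
P(a(-7)) + s = 12*18 + 3*I*sqrt(53) = 216 + 3*I*sqrt(53)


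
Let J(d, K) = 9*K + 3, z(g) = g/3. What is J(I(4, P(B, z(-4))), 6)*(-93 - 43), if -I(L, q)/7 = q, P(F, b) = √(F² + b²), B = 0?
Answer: -7752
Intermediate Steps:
z(g) = g/3 (z(g) = g*(⅓) = g/3)
I(L, q) = -7*q
J(d, K) = 3 + 9*K
J(I(4, P(B, z(-4))), 6)*(-93 - 43) = (3 + 9*6)*(-93 - 43) = (3 + 54)*(-136) = 57*(-136) = -7752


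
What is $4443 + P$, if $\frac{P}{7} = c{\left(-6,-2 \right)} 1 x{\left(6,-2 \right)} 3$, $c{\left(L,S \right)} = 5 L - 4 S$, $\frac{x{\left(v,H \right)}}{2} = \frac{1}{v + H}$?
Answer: $4212$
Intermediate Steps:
$x{\left(v,H \right)} = \frac{2}{H + v}$ ($x{\left(v,H \right)} = \frac{2}{v + H} = \frac{2}{H + v}$)
$c{\left(L,S \right)} = - 4 S + 5 L$
$P = -231$ ($P = 7 \left(\left(-4\right) \left(-2\right) + 5 \left(-6\right)\right) 1 \frac{2}{-2 + 6} \cdot 3 = 7 \left(8 - 30\right) 1 \cdot \frac{2}{4} \cdot 3 = 7 \left(- 22 \cdot 1 \cdot 2 \cdot \frac{1}{4} \cdot 3\right) = 7 \left(- 22 \cdot 1 \cdot \frac{1}{2} \cdot 3\right) = 7 \left(- 22 \cdot \frac{1}{2} \cdot 3\right) = 7 \left(\left(-22\right) \frac{3}{2}\right) = 7 \left(-33\right) = -231$)
$4443 + P = 4443 - 231 = 4212$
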